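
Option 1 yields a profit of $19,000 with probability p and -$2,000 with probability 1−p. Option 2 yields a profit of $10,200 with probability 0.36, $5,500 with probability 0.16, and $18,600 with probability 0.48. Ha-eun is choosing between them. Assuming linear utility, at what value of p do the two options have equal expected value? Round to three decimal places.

p = 0.737

EV(Option 2) = 0.36 × 10200 + 0.16 × 5500 + 0.48 × 18600 = 3672 + 880 + 8928 = 13480
p·19000 + (1−p)·(-2000) = 13480
21000p − 2000 = 13480
p = (13480 + 2000) / 21000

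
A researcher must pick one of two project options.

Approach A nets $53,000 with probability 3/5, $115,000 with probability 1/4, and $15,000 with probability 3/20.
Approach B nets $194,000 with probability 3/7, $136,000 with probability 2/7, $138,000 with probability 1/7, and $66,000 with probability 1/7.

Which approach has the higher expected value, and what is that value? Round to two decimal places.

Approach A = 3/5 × 53000 + 1/4 × 115000 + 3/20 × 15000 = 31800 + 28750 + 2250 = 62800
Approach B = 3/7 × 194000 + 2/7 × 136000 + 1/7 × 138000 + 1/7 × 66000 = 83142.8571 + 38857.1429 + 19714.2857 + 9428.5714 = 151142.8571

Approach B ($151,142.86)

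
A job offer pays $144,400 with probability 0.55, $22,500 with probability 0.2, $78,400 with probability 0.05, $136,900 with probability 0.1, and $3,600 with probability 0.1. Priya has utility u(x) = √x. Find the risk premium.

E[u] = 0.55·√144400 + 0.2·√22500 + 0.05·√78400 + 0.1·√136900 + 0.1·√3600 = 0.55·380 + 0.2·150 + 0.05·280 + 0.1·370 + 0.1·60 = 296
CE = (296)² = 87616
Risk premium = EV − CE = 101890 − 87616 = 14274

$14,274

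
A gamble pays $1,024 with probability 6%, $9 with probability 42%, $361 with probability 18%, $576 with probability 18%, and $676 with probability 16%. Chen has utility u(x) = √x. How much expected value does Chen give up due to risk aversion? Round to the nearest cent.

E[u] = 0.06·√1024 + 0.42·√9 + 0.18·√361 + 0.18·√576 + 0.16·√676 = 0.06·32 + 0.42·3 + 0.18·19 + 0.18·24 + 0.16·26 = 15.08
CE = (15.08)² = 227.4064
Risk premium = EV − CE = 342.04 − 227.4064 = 114.6336

$114.63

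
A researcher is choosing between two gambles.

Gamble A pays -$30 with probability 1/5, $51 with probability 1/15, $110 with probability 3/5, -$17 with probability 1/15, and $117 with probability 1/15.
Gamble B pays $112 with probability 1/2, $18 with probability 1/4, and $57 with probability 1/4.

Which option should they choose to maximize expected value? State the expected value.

Gamble B ($74.75)

Gamble A = 1/5 × (-30) + 1/15 × 51 + 3/5 × 110 + 1/15 × (-17) + 1/15 × 117 = -6 + 3.4 + 66 − 1.1333 + 7.8 = 70.0667
Gamble B = 1/2 × 112 + 1/4 × 18 + 1/4 × 57 = 56 + 4.5 + 14.25 = 74.75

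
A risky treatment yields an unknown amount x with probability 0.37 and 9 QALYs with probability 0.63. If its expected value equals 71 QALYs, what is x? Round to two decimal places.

0.37·x + 0.63·9 = 71
0.37·x = 71 − 5.67 = 65.33
x = 65.33 / 0.37 = 176.5676

x = 176.57 QALYs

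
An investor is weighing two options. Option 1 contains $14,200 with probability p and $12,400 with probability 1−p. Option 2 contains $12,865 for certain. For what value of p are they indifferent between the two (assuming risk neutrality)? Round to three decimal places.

p·14200 + (1−p)·12400 = 12865
1800p + 12400 = 12865
p = (12865 − 12400) / 1800

p = 0.258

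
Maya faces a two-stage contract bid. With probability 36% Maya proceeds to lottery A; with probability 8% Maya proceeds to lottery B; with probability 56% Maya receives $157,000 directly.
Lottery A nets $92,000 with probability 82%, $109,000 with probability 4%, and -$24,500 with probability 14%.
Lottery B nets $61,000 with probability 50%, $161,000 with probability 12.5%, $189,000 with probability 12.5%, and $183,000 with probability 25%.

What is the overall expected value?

EV(A) = 0.82 × 92000 + 0.04 × 109000 + 0.14 × (-24500) = 75440 + 4360 − 3430 = 76370
EV(B) = 0.5 × 61000 + 0.125 × 161000 + 0.125 × 189000 + 0.25 × 183000 = 30500 + 20125 + 23625 + 45750 = 120000
Branch C: 157000 (certain)
Overall = 0.36 × 76370 + 0.08 × 120000 + 0.56 × 157000 = 27493.2 + 9600 + 87920 = 125013.2

$125,013.20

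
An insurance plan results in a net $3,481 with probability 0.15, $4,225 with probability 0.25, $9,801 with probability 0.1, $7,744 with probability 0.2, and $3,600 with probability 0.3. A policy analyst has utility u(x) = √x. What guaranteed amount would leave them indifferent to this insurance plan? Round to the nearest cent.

E[u] = 0.15·√3481 + 0.25·√4225 + 0.1·√9801 + 0.2·√7744 + 0.3·√3600 = 0.15·59 + 0.25·65 + 0.1·99 + 0.2·88 + 0.3·60 = 70.6
CE = (70.6)² = 4984.36

$4,984.36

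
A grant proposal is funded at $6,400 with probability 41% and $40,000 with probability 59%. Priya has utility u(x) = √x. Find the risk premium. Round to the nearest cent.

$3,483.36

E[u] = 0.41·√6400 + 0.59·√40000 = 0.41·80 + 0.59·200 = 150.8
CE = (150.8)² = 22740.64
Risk premium = EV − CE = 26224 − 22740.64 = 3483.36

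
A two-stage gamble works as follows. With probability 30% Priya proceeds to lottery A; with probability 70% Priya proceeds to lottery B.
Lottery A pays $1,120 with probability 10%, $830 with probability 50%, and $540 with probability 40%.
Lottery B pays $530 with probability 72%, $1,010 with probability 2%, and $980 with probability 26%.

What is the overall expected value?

$682.52

EV(A) = 0.1 × 1120 + 0.5 × 830 + 0.4 × 540 = 112 + 415 + 216 = 743
EV(B) = 0.72 × 530 + 0.02 × 1010 + 0.26 × 980 = 381.6 + 20.2 + 254.8 = 656.6
Overall = 0.3 × 743 + 0.7 × 656.6 = 222.9 + 459.62 = 682.52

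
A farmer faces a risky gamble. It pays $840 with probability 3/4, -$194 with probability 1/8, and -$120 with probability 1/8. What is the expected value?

EV = 3/4 × 840 + 1/8 × (-194) + 1/8 × (-120) = 630 − 24.25 − 15 = 590.75

$590.75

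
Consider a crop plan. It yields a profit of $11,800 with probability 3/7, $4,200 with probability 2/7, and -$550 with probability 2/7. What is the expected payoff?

$6,100

EV = 3/7 × 11800 + 2/7 × 4200 + 2/7 × (-550) = 5057.1429 + 1200 − 157.1429 = 6100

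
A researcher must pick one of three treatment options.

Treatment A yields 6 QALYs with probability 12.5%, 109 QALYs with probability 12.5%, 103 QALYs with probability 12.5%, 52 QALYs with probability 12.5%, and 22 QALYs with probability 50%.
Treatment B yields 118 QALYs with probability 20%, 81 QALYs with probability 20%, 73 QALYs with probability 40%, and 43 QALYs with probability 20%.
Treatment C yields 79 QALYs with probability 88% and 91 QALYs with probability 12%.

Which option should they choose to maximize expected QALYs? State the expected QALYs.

Treatment A = 0.125 × 6 + 0.125 × 109 + 0.125 × 103 + 0.125 × 52 + 0.5 × 22 = 0.75 + 13.625 + 12.875 + 6.5 + 11 = 44.75
Treatment B = 0.2 × 118 + 0.2 × 81 + 0.4 × 73 + 0.2 × 43 = 23.6 + 16.2 + 29.2 + 8.6 = 77.6
Treatment C = 0.88 × 79 + 0.12 × 91 = 69.52 + 10.92 = 80.44

Treatment C (80.44 QALYs)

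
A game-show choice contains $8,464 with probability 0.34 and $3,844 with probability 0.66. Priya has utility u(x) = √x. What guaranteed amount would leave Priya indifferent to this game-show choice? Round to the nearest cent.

$5,212.84

E[u] = 0.34·√8464 + 0.66·√3844 = 0.34·92 + 0.66·62 = 72.2
CE = (72.2)² = 5212.84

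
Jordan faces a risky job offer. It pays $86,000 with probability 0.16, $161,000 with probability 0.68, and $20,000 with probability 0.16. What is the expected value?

EV = 0.16 × 86000 + 0.68 × 161000 + 0.16 × 20000 = 13760 + 109480 + 3200 = 126440

$126,440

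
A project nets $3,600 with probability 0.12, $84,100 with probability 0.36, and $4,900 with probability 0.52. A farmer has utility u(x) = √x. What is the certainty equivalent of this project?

E[u] = 0.12·√3600 + 0.36·√84100 + 0.52·√4900 = 0.12·60 + 0.36·290 + 0.52·70 = 148
CE = (148)² = 21904

$21,904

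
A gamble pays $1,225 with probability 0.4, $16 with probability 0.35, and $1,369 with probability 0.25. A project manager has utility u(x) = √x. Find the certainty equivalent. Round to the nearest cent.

E[u] = 0.4·√1225 + 0.35·√16 + 0.25·√1369 = 0.4·35 + 0.35·4 + 0.25·37 = 24.65
CE = (24.65)² = 607.6225

$607.62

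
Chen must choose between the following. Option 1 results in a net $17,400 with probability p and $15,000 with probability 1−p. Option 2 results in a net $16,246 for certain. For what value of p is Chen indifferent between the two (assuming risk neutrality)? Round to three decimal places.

p = 0.519

p·17400 + (1−p)·15000 = 16246
2400p + 15000 = 16246
p = (16246 − 15000) / 2400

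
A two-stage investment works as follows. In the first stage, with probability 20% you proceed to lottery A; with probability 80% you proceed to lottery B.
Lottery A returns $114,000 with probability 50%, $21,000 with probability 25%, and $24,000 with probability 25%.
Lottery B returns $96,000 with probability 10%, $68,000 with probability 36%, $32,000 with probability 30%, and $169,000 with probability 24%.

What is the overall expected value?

EV(A) = 0.5 × 114000 + 0.25 × 21000 + 0.25 × 24000 = 57000 + 5250 + 6000 = 68250
EV(B) = 0.1 × 96000 + 0.36 × 68000 + 0.3 × 32000 + 0.24 × 169000 = 9600 + 24480 + 9600 + 40560 = 84240
Overall = 0.2 × 68250 + 0.8 × 84240 = 13650 + 67392 = 81042

$81,042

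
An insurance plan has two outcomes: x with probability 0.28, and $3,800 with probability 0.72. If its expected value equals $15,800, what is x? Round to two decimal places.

0.28·x + 0.72·3800 = 15800
0.28·x = 15800 − 2736 = 13064
x = 13064 / 0.28 = 46657.1429

x = $46,657.14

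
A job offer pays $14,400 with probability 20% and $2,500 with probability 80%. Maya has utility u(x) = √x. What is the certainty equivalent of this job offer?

E[u] = 0.2·√14400 + 0.8·√2500 = 0.2·120 + 0.8·50 = 64
CE = (64)² = 4096

$4,096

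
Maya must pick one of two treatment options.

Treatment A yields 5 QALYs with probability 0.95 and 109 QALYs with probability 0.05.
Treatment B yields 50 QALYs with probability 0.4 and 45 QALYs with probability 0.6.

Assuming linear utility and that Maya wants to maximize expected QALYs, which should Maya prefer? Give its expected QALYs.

Treatment B (47 QALYs)

Treatment A = 0.95 × 5 + 0.05 × 109 = 4.75 + 5.45 = 10.2
Treatment B = 0.4 × 50 + 0.6 × 45 = 20 + 27 = 47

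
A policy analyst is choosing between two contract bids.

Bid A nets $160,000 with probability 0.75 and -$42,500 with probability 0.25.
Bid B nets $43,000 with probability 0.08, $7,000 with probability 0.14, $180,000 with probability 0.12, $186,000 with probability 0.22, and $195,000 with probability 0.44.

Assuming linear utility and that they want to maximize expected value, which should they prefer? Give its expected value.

Bid B ($152,740)

Bid A = 0.75 × 160000 + 0.25 × (-42500) = 120000 − 10625 = 109375
Bid B = 0.08 × 43000 + 0.14 × 7000 + 0.12 × 180000 + 0.22 × 186000 + 0.44 × 195000 = 3440 + 980 + 21600 + 40920 + 85800 = 152740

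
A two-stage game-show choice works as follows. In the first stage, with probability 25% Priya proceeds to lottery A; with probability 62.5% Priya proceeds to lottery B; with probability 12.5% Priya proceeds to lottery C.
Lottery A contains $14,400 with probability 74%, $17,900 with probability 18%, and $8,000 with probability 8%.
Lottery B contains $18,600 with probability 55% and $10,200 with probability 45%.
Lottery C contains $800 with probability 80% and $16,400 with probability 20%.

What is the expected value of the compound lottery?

EV(A) = 0.74 × 14400 + 0.18 × 17900 + 0.08 × 8000 = 10656 + 3222 + 640 = 14518
EV(B) = 0.55 × 18600 + 0.45 × 10200 = 10230 + 4590 = 14820
EV(C) = 0.8 × 800 + 0.2 × 16400 = 640 + 3280 = 3920
Overall = 0.25 × 14518 + 0.625 × 14820 + 0.125 × 3920 = 3629.5 + 9262.5 + 490 = 13382

$13,382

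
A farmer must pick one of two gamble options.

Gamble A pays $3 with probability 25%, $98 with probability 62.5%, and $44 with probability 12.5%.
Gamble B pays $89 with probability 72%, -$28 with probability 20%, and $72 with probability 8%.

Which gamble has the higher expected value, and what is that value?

Gamble A ($67.50)

Gamble A = 0.25 × 3 + 0.625 × 98 + 0.125 × 44 = 0.75 + 61.25 + 5.5 = 67.5
Gamble B = 0.72 × 89 + 0.2 × (-28) + 0.08 × 72 = 64.08 − 5.6 + 5.76 = 64.24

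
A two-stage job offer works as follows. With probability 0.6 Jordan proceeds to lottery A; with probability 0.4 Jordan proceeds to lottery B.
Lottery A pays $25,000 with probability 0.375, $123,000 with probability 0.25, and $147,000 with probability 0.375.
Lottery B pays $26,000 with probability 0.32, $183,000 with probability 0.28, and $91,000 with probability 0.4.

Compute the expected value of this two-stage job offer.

$95,534

EV(A) = 0.375 × 25000 + 0.25 × 123000 + 0.375 × 147000 = 9375 + 30750 + 55125 = 95250
EV(B) = 0.32 × 26000 + 0.28 × 183000 + 0.4 × 91000 = 8320 + 51240 + 36400 = 95960
Overall = 0.6 × 95250 + 0.4 × 95960 = 57150 + 38384 = 95534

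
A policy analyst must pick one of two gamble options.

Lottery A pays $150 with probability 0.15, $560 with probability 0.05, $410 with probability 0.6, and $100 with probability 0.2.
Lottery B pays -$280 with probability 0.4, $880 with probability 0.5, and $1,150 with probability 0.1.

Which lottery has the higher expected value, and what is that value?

Lottery A = 0.15 × 150 + 0.05 × 560 + 0.6 × 410 + 0.2 × 100 = 22.5 + 28 + 246 + 20 = 316.5
Lottery B = 0.4 × (-280) + 0.5 × 880 + 0.1 × 1150 = -112 + 440 + 115 = 443

Lottery B ($443)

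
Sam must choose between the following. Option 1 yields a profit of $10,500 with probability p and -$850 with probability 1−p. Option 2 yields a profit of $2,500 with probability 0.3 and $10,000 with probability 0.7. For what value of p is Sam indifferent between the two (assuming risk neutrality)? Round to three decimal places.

EV(Option 2) = 0.3 × 2500 + 0.7 × 10000 = 750 + 7000 = 7750
p·10500 + (1−p)·(-850) = 7750
11350p − 850 = 7750
p = (7750 + 850) / 11350

p = 0.758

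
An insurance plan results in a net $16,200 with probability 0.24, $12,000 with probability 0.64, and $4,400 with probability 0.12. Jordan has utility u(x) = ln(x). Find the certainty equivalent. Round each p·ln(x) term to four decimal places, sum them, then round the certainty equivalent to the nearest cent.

$11,433.47

E[u] = 0.24·ln(16200) + 0.64·ln(12000) + 0.12·ln(4400) = 2.3263 + 6.0113 + 1.0067 = 9.3443
CE = e^9.3443 ≈ 11433.47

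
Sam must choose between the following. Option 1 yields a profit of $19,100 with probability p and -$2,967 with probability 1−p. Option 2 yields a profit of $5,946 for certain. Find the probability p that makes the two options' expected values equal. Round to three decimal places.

p = 0.404

p·19100 + (1−p)·(-2967) = 5946
22067p − 2967 = 5946
p = (5946 + 2967) / 22067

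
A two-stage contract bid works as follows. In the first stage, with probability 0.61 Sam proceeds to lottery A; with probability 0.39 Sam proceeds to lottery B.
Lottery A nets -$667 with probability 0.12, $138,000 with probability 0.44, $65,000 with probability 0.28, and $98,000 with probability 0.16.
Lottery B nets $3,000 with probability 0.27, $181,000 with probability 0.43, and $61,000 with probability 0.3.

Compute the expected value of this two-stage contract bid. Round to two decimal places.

$95,463.78

EV(A) = 0.12 × (-667) + 0.44 × 138000 + 0.28 × 65000 + 0.16 × 98000 = -80.04 + 60720 + 18200 + 15680 = 94519.96
EV(B) = 0.27 × 3000 + 0.43 × 181000 + 0.3 × 61000 = 810 + 77830 + 18300 = 96940
Overall = 0.61 × 94519.96 + 0.39 × 96940 = 57657.1756 + 37806.6 = 95463.7756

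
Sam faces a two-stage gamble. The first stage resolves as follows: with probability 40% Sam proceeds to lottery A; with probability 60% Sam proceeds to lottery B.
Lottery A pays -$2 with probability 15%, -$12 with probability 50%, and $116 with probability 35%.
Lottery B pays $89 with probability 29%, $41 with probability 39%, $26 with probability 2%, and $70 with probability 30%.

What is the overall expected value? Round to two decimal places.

EV(A) = 0.15 × (-2) + 0.5 × (-12) + 0.35 × 116 = -0.3 − 6 + 40.6 = 34.3
EV(B) = 0.29 × 89 + 0.39 × 41 + 0.02 × 26 + 0.3 × 70 = 25.81 + 15.99 + 0.52 + 21 = 63.32
Overall = 0.4 × 34.3 + 0.6 × 63.32 = 13.72 + 37.992 = 51.712

$51.71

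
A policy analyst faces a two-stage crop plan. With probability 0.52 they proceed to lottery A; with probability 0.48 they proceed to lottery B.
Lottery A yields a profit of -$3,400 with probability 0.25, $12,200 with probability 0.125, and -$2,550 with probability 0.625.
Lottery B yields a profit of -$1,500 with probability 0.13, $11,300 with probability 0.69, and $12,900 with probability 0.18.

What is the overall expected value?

$4,285.77

EV(A) = 0.25 × (-3400) + 0.125 × 12200 + 0.625 × (-2550) = -850 + 1525 − 1593.75 = -918.75
EV(B) = 0.13 × (-1500) + 0.69 × 11300 + 0.18 × 12900 = -195 + 7797 + 2322 = 9924
Overall = 0.52 × (-918.75) + 0.48 × 9924 = -477.75 + 4763.52 = 4285.77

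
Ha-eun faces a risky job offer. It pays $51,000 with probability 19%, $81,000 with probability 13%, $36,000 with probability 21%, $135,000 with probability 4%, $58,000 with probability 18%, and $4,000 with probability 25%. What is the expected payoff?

$44,620

EV = 0.19 × 51000 + 0.13 × 81000 + 0.21 × 36000 + 0.04 × 135000 + 0.18 × 58000 + 0.25 × 4000 = 9690 + 10530 + 7560 + 5400 + 10440 + 1000 = 44620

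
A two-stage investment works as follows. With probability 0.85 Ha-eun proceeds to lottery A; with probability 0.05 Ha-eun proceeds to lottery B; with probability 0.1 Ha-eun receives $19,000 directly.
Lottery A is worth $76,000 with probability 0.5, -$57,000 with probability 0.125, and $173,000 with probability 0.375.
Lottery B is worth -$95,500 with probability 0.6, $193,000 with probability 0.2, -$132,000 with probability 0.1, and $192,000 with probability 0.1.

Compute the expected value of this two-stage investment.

EV(A) = 0.5 × 76000 + 0.125 × (-57000) + 0.375 × 173000 = 38000 − 7125 + 64875 = 95750
EV(B) = 0.6 × (-95500) + 0.2 × 193000 + 0.1 × (-132000) + 0.1 × 192000 = -57300 + 38600 − 13200 + 19200 = -12700
Branch C: 19000 (certain)
Overall = 0.85 × 95750 + 0.05 × (-12700) + 0.1 × 19000 = 81387.5 − 635 + 1900 = 82652.5

$82,652.50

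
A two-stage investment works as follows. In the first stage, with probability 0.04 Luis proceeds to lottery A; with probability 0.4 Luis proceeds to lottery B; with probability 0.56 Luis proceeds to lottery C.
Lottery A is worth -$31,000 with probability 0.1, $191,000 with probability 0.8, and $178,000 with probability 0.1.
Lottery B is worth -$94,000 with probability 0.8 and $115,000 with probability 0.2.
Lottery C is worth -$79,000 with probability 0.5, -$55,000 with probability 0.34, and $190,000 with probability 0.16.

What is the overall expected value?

-$29,748

EV(A) = 0.1 × (-31000) + 0.8 × 191000 + 0.1 × 178000 = -3100 + 152800 + 17800 = 167500
EV(B) = 0.8 × (-94000) + 0.2 × 115000 = -75200 + 23000 = -52200
EV(C) = 0.5 × (-79000) + 0.34 × (-55000) + 0.16 × 190000 = -39500 − 18700 + 30400 = -27800
Overall = 0.04 × 167500 + 0.4 × (-52200) + 0.56 × (-27800) = 6700 − 20880 − 15568 = -29748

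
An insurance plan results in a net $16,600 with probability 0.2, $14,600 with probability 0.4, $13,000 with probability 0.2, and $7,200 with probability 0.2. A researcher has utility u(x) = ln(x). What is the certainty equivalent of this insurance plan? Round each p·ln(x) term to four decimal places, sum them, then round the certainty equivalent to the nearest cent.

$12,705.62

E[u] = 0.2·ln(16600) + 0.4·ln(14600) + 0.2·ln(13000) + 0.2·ln(7200) = 1.9434 + 3.8355 + 1.8945 + 1.7764 = 9.4498
CE = e^9.4498 ≈ 12705.62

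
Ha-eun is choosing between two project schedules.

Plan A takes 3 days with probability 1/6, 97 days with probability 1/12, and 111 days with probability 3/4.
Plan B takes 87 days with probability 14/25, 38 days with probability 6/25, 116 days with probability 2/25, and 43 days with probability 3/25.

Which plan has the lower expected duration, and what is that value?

Plan B (72.28 days)

Plan A = 1/6 × 3 + 1/12 × 97 + 3/4 × 111 = 0.5 + 8.0833 + 83.25 = 91.8333
Plan B = 14/25 × 87 + 6/25 × 38 + 2/25 × 116 + 3/25 × 43 = 48.72 + 9.12 + 9.28 + 5.16 = 72.28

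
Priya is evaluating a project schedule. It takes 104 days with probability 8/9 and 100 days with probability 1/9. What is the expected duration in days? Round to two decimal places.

EV = 8/9 × 104 + 1/9 × 100 = 92.4444 + 11.1111 = 103.5556

103.56 days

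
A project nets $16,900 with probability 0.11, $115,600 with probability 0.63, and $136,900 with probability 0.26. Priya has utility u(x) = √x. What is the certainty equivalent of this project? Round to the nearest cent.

E[u] = 0.11·√16900 + 0.63·√115600 + 0.26·√136900 = 0.11·130 + 0.63·340 + 0.26·370 = 324.7
CE = (324.7)² = 105430.09

$105,430.09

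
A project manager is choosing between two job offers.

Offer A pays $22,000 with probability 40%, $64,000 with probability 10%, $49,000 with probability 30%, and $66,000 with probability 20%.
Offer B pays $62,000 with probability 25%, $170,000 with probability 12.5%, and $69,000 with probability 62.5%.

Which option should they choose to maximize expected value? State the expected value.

Offer A = 0.4 × 22000 + 0.1 × 64000 + 0.3 × 49000 + 0.2 × 66000 = 8800 + 6400 + 14700 + 13200 = 43100
Offer B = 0.25 × 62000 + 0.125 × 170000 + 0.625 × 69000 = 15500 + 21250 + 43125 = 79875

Offer B ($79,875)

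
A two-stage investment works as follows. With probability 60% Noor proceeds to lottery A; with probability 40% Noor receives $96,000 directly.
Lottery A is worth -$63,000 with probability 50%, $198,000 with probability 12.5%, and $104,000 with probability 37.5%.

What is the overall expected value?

$57,750

EV(A) = 0.5 × (-63000) + 0.125 × 198000 + 0.375 × 104000 = -31500 + 24750 + 39000 = 32250
Branch B: 96000 (certain)
Overall = 0.6 × 32250 + 0.4 × 96000 = 19350 + 38400 = 57750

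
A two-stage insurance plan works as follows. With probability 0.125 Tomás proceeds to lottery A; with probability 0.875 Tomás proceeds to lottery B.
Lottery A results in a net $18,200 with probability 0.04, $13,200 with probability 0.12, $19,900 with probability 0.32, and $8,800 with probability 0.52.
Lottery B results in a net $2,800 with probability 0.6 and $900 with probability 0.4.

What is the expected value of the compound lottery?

EV(A) = 0.04 × 18200 + 0.12 × 13200 + 0.32 × 19900 + 0.52 × 8800 = 728 + 1584 + 6368 + 4576 = 13256
EV(B) = 0.6 × 2800 + 0.4 × 900 = 1680 + 360 = 2040
Overall = 0.125 × 13256 + 0.875 × 2040 = 1657 + 1785 = 3442

$3,442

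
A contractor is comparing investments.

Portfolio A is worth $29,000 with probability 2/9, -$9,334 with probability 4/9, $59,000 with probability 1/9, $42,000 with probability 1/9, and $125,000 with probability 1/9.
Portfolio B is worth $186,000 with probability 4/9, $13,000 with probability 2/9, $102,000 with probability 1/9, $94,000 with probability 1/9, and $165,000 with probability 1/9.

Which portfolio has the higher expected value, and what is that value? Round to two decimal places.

Portfolio B ($125,666.67)

Portfolio A = 2/9 × 29000 + 4/9 × (-9334) + 1/9 × 59000 + 1/9 × 42000 + 1/9 × 125000 = 6444.4444 − 4148.4444 + 6555.5556 + 4666.6667 + 13888.8889 = 27407.1111
Portfolio B = 4/9 × 186000 + 2/9 × 13000 + 1/9 × 102000 + 1/9 × 94000 + 1/9 × 165000 = 82666.6667 + 2888.8889 + 11333.3333 + 10444.4444 + 18333.3333 = 125666.6667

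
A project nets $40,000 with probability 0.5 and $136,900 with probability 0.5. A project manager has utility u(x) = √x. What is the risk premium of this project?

$7,225

E[u] = 0.5·√40000 + 0.5·√136900 = 0.5·200 + 0.5·370 = 285
CE = (285)² = 81225
Risk premium = EV − CE = 88450 − 81225 = 7225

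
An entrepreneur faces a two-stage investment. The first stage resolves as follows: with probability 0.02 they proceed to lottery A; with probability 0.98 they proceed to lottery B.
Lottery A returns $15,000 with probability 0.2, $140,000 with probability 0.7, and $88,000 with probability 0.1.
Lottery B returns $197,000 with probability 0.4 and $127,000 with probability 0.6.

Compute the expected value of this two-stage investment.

EV(A) = 0.2 × 15000 + 0.7 × 140000 + 0.1 × 88000 = 3000 + 98000 + 8800 = 109800
EV(B) = 0.4 × 197000 + 0.6 × 127000 = 78800 + 76200 = 155000
Overall = 0.02 × 109800 + 0.98 × 155000 = 2196 + 151900 = 154096

$154,096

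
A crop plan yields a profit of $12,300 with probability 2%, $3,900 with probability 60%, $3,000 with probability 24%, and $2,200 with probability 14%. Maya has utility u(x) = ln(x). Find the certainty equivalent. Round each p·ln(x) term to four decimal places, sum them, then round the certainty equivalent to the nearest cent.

E[u] = 0.02·ln(12300) + 0.6·ln(3900) + 0.24·ln(3000) + 0.14·ln(2200) = 0.1883 + 4.9612 + 1.9215 + 1.0775 = 8.1485
CE = e^8.1485 ≈ 3458.19

$3,458.19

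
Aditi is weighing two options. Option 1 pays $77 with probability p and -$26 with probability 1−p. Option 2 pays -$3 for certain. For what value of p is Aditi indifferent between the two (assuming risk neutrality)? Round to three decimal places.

p = 0.223

p·77 + (1−p)·(-26) = -3
103p − 26 = -3
p = (-3 + 26) / 103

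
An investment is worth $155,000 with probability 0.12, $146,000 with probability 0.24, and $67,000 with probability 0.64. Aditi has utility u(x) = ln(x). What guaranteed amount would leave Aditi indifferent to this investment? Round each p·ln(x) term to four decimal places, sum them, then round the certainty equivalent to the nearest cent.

$89,321.72

E[u] = 0.12·ln(155000) + 0.24·ln(146000) + 0.64·ln(67000) = 1.4341 + 2.8539 + 7.1120 = 11.4000
CE = e^11.4000 ≈ 89321.72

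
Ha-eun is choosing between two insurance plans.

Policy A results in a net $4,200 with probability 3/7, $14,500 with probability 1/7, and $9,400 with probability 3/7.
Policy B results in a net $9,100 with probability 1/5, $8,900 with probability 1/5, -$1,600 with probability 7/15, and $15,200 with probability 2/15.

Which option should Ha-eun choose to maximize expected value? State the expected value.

Policy A = 3/7 × 4200 + 1/7 × 14500 + 3/7 × 9400 = 1800 + 2071.4286 + 4028.5714 = 7900
Policy B = 1/5 × 9100 + 1/5 × 8900 + 7/15 × (-1600) + 2/15 × 15200 = 1820 + 1780 − 746.6667 + 2026.6667 = 4880

Policy A ($7,900)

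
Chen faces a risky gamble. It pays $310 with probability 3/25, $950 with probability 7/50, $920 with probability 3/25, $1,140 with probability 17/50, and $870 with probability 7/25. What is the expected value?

$911.80

EV = 3/25 × 310 + 7/50 × 950 + 3/25 × 920 + 17/50 × 1140 + 7/25 × 870 = 37.2 + 133 + 110.4 + 387.6 + 243.6 = 911.8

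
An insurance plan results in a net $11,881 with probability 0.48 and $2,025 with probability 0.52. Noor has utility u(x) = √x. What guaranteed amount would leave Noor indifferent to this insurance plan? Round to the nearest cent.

$5,733.52

E[u] = 0.48·√11881 + 0.52·√2025 = 0.48·109 + 0.52·45 = 75.72
CE = (75.72)² = 5733.5184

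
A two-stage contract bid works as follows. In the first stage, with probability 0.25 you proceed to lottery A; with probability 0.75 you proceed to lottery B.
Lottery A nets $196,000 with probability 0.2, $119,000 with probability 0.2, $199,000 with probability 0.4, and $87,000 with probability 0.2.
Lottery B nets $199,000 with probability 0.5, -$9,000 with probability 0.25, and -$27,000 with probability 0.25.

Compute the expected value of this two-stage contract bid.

EV(A) = 0.2 × 196000 + 0.2 × 119000 + 0.4 × 199000 + 0.2 × 87000 = 39200 + 23800 + 79600 + 17400 = 160000
EV(B) = 0.5 × 199000 + 0.25 × (-9000) + 0.25 × (-27000) = 99500 − 2250 − 6750 = 90500
Overall = 0.25 × 160000 + 0.75 × 90500 = 40000 + 67875 = 107875

$107,875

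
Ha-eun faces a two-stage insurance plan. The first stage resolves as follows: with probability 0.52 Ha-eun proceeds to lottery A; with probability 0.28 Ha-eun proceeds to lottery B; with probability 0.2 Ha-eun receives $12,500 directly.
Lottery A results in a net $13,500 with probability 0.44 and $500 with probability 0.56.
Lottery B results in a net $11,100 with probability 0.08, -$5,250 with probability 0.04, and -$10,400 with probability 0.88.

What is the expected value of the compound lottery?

$3,361.68

EV(A) = 0.44 × 13500 + 0.56 × 500 = 5940 + 280 = 6220
EV(B) = 0.08 × 11100 + 0.04 × (-5250) + 0.88 × (-10400) = 888 − 210 − 9152 = -8474
Branch C: 12500 (certain)
Overall = 0.52 × 6220 + 0.28 × (-8474) + 0.2 × 12500 = 3234.4 − 2372.72 + 2500 = 3361.68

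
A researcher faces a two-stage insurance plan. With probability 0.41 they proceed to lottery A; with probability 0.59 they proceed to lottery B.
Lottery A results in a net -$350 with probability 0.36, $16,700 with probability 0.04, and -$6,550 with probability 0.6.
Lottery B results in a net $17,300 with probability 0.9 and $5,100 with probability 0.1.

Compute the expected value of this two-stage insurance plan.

$8,098.12

EV(A) = 0.36 × (-350) + 0.04 × 16700 + 0.6 × (-6550) = -126 + 668 − 3930 = -3388
EV(B) = 0.9 × 17300 + 0.1 × 5100 = 15570 + 510 = 16080
Overall = 0.41 × (-3388) + 0.59 × 16080 = -1389.08 + 9487.2 = 8098.12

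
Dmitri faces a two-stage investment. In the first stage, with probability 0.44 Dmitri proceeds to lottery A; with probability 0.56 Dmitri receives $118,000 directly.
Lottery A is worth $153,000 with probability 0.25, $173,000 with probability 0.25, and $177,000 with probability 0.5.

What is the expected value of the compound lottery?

$140,880

EV(A) = 0.25 × 153000 + 0.25 × 173000 + 0.5 × 177000 = 38250 + 43250 + 88500 = 170000
Branch B: 118000 (certain)
Overall = 0.44 × 170000 + 0.56 × 118000 = 74800 + 66080 = 140880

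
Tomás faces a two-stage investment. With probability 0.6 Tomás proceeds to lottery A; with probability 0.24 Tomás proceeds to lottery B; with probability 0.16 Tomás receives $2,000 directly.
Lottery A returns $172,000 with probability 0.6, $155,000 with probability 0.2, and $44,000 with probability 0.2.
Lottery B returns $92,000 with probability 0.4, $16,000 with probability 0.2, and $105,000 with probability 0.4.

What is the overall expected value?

EV(A) = 0.6 × 172000 + 0.2 × 155000 + 0.2 × 44000 = 103200 + 31000 + 8800 = 143000
EV(B) = 0.4 × 92000 + 0.2 × 16000 + 0.4 × 105000 = 36800 + 3200 + 42000 = 82000
Branch C: 2000 (certain)
Overall = 0.6 × 143000 + 0.24 × 82000 + 0.16 × 2000 = 85800 + 19680 + 320 = 105800

$105,800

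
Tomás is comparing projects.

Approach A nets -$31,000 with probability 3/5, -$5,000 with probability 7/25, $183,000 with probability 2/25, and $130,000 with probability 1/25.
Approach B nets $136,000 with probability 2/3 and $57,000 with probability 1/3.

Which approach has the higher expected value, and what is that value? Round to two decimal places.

Approach B ($109,666.67)

Approach A = 3/5 × (-31000) + 7/25 × (-5000) + 2/25 × 183000 + 1/25 × 130000 = -18600 − 1400 + 14640 + 5200 = -160
Approach B = 2/3 × 136000 + 1/3 × 57000 = 90666.6667 + 19000 = 109666.6667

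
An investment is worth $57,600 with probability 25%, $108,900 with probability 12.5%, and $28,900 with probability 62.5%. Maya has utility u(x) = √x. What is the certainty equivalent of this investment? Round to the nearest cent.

E[u] = 0.25·√57600 + 0.125·√108900 + 0.625·√28900 = 0.25·240 + 0.125·330 + 0.625·170 = 207.5
CE = (207.5)² = 43056.25

$43,056.25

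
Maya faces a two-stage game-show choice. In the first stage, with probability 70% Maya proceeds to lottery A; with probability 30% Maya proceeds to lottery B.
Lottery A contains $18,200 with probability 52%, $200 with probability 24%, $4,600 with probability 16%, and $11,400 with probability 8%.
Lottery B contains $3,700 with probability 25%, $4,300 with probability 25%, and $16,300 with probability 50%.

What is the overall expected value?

$10,857

EV(A) = 0.52 × 18200 + 0.24 × 200 + 0.16 × 4600 + 0.08 × 11400 = 9464 + 48 + 736 + 912 = 11160
EV(B) = 0.25 × 3700 + 0.25 × 4300 + 0.5 × 16300 = 925 + 1075 + 8150 = 10150
Overall = 0.7 × 11160 + 0.3 × 10150 = 7812 + 3045 = 10857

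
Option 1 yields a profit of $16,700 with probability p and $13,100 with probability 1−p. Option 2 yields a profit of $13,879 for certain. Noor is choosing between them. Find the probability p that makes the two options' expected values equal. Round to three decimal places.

p = 0.216

p·16700 + (1−p)·13100 = 13879
3600p + 13100 = 13879
p = (13879 − 13100) / 3600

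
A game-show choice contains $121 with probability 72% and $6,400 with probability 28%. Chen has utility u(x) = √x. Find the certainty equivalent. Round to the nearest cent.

E[u] = 0.72·√121 + 0.28·√6400 = 0.72·11 + 0.28·80 = 30.32
CE = (30.32)² = 919.3024

$919.30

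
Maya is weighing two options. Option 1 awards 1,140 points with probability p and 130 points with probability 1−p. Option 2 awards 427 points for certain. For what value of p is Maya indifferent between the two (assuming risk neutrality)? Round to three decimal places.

p = 0.294

p·1140 + (1−p)·130 = 427
1010p + 130 = 427
p = (427 − 130) / 1010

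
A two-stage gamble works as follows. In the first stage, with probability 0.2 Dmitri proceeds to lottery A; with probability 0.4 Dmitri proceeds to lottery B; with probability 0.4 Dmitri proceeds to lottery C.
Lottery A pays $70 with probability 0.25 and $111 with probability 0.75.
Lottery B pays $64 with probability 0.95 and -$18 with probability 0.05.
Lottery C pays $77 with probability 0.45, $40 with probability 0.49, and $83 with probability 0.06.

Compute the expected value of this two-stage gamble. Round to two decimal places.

$67.80

EV(A) = 0.25 × 70 + 0.75 × 111 = 17.5 + 83.25 = 100.75
EV(B) = 0.95 × 64 + 0.05 × (-18) = 60.8 − 0.9 = 59.9
EV(C) = 0.45 × 77 + 0.49 × 40 + 0.06 × 83 = 34.65 + 19.6 + 4.98 = 59.23
Overall = 0.2 × 100.75 + 0.4 × 59.9 + 0.4 × 59.23 = 20.15 + 23.96 + 23.692 = 67.802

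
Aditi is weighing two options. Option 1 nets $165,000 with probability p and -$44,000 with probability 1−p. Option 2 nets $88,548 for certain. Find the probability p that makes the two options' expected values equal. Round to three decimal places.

p = 0.634

p·165000 + (1−p)·(-44000) = 88548
209000p − 44000 = 88548
p = (88548 + 44000) / 209000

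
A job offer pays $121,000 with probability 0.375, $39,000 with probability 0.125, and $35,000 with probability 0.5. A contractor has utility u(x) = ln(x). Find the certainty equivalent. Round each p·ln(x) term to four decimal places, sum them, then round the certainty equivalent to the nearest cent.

E[u] = 0.375·ln(121000) + 0.125·ln(39000) + 0.5·ln(35000) = 4.3888 + 1.3214 + 5.2316 = 10.9418
CE = e^10.9418 ≈ 56488.93

$56,488.93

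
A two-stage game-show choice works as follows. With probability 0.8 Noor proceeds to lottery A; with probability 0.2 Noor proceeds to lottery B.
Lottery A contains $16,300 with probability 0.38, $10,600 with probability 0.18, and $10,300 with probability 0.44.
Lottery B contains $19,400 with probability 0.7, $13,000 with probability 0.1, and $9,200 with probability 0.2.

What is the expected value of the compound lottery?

$13,451.20

EV(A) = 0.38 × 16300 + 0.18 × 10600 + 0.44 × 10300 = 6194 + 1908 + 4532 = 12634
EV(B) = 0.7 × 19400 + 0.1 × 13000 + 0.2 × 9200 = 13580 + 1300 + 1840 = 16720
Overall = 0.8 × 12634 + 0.2 × 16720 = 10107.2 + 3344 = 13451.2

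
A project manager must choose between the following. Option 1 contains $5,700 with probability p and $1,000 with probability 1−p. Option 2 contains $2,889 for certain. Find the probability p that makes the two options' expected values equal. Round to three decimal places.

p = 0.402

p·5700 + (1−p)·1000 = 2889
4700p + 1000 = 2889
p = (2889 − 1000) / 4700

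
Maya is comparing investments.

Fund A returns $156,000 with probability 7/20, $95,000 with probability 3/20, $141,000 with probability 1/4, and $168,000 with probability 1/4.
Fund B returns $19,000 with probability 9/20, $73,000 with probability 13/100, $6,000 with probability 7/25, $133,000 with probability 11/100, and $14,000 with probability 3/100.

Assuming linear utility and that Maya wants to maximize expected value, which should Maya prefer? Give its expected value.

Fund A = 7/20 × 156000 + 3/20 × 95000 + 1/4 × 141000 + 1/4 × 168000 = 54600 + 14250 + 35250 + 42000 = 146100
Fund B = 9/20 × 19000 + 13/100 × 73000 + 7/25 × 6000 + 11/100 × 133000 + 3/100 × 14000 = 8550 + 9490 + 1680 + 14630 + 420 = 34770

Fund A ($146,100)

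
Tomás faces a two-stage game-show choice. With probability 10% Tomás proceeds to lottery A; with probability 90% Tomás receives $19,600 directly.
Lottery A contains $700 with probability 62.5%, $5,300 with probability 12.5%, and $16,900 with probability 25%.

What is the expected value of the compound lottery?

EV(A) = 0.625 × 700 + 0.125 × 5300 + 0.25 × 16900 = 437.5 + 662.5 + 4225 = 5325
Branch B: 19600 (certain)
Overall = 0.1 × 5325 + 0.9 × 19600 = 532.5 + 17640 = 18172.5

$18,172.50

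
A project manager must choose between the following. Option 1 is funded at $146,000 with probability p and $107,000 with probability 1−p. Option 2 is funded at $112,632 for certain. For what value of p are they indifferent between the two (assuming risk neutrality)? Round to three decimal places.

p·146000 + (1−p)·107000 = 112632
39000p + 107000 = 112632
p = (112632 − 107000) / 39000

p = 0.144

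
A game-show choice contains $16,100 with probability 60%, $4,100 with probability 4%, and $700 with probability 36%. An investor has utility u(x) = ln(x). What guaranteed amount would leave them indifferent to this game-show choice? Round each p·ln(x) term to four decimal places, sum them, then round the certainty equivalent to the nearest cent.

E[u] = 0.6·ln(16100) + 0.04·ln(4100) + 0.36·ln(700) = 5.8119 + 0.3327 + 2.3584 = 8.5030
CE = e^8.5030 ≈ 4929.54

$4,929.54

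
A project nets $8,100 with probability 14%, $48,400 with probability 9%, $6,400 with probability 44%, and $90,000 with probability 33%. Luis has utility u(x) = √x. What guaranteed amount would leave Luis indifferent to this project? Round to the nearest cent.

E[u] = 0.14·√8100 + 0.09·√48400 + 0.44·√6400 + 0.33·√90000 = 0.14·90 + 0.09·220 + 0.44·80 + 0.33·300 = 166.6
CE = (166.6)² = 27755.56

$27,755.56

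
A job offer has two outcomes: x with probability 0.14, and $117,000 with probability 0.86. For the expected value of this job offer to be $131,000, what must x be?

x = $217,000

0.14·x + 0.86·117000 = 131000
0.14·x = 131000 − 100620 = 30380
x = 30380 / 0.14 = 217000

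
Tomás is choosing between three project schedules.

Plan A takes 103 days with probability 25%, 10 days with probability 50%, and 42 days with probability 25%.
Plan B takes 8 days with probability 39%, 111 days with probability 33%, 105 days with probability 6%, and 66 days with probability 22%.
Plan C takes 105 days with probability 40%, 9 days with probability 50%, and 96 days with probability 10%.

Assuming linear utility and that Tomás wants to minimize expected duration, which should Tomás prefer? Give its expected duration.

Plan A (41.25 days)

Plan A = 0.25 × 103 + 0.5 × 10 + 0.25 × 42 = 25.75 + 5 + 10.5 = 41.25
Plan B = 0.39 × 8 + 0.33 × 111 + 0.06 × 105 + 0.22 × 66 = 3.12 + 36.63 + 6.3 + 14.52 = 60.57
Plan C = 0.4 × 105 + 0.5 × 9 + 0.1 × 96 = 42 + 4.5 + 9.6 = 56.1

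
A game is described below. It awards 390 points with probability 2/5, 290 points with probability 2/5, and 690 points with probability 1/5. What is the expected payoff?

410 points

EV = 2/5 × 390 + 2/5 × 290 + 1/5 × 690 = 156 + 116 + 138 = 410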